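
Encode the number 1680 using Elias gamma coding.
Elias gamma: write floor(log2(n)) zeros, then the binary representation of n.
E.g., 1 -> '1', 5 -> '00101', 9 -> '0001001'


num_bits = floor(log2(1680)) + 1 = 11
leading_zeros = num_bits - 1 = 10
binary(1680) = 11010010000

Elias gamma(1680) = '0000000000' + '11010010000' = 000000000011010010000 (21 bits)


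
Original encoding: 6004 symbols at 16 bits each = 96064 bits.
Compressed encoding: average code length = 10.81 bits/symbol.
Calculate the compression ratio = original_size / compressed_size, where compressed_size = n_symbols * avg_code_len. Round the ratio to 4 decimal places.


original_size = n_symbols * orig_bits = 6004 * 16 = 96064 bits
compressed_size = n_symbols * avg_code_len = 6004 * 10.81 = 64903.24 bits
ratio = original_size / compressed_size = 96064 / 64903.24 = 1.4801

Compression ratio = 1.4801


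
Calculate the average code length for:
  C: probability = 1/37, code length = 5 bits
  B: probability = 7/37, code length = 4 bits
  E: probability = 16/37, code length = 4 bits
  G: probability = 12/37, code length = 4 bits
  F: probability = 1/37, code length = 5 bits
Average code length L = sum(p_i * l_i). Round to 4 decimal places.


Weighted contributions p_i * l_i:
  C: (1/37) * 5 = 5/37
  B: (7/37) * 4 = 28/37
  E: (16/37) * 4 = 64/37
  G: (12/37) * 4 = 48/37
  F: (1/37) * 5 = 5/37
Sum = (5 + 28 + 64 + 48 + 5)/37 = 150/37

L = 150/37 = 4.0541 bits/symbol


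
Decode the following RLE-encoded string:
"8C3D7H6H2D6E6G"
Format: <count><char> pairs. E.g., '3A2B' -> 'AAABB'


Expanding each <count><char> pair:
  8C -> 'CCCCCCCC'
  3D -> 'DDD'
  7H -> 'HHHHHHH'
  6H -> 'HHHHHH'
  2D -> 'DD'
  6E -> 'EEEEEE'
  6G -> 'GGGGGG'

Decoded = CCCCCCCCDDDHHHHHHHHHHHHHDDEEEEEEGGGGGG


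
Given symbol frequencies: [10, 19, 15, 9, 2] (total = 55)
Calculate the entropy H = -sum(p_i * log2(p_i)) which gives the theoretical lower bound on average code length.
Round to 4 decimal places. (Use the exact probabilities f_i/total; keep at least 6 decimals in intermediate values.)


Per-symbol terms -p_i * log2(p_i) with p_i = f_i/55:
  p = 10/55 = 0.181818: log2(p) = -2.459432, -p*log2(p) = 0.447169
  p = 19/55 = 0.345455: log2(p) = -1.533432, -p*log2(p) = 0.529731
  p = 15/55 = 0.272727: log2(p) = -1.874469, -p*log2(p) = 0.511219
  p = 9/55 = 0.163636: log2(p) = -2.611435, -p*log2(p) = 0.427326
  p = 2/55 = 0.036364: log2(p) = -4.781360, -p*log2(p) = 0.173868
H = 0.447169 + 0.529731 + 0.511219 + 0.427326 + 0.173868 = 2.089313

H = 2.0893 bits/symbol


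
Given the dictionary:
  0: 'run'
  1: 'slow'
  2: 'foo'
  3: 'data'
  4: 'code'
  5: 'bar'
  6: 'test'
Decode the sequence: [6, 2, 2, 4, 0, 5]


Look up each index in the dictionary:
  6 -> 'test'
  2 -> 'foo'
  2 -> 'foo'
  4 -> 'code'
  0 -> 'run'
  5 -> 'bar'

Decoded: "test foo foo code run bar"


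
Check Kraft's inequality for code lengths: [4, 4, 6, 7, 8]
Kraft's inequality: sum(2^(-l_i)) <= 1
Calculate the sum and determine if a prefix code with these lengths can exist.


Sum = 2^(-4) + 2^(-4) + 2^(-6) + 2^(-7) + 2^(-8)
    = 0.0625 + 0.0625 + 0.015625 + 0.0078125 + 0.00390625
    = 39/256 = 0.15234375
Since 0.15234375 <= 1, Kraft's inequality IS satisfied.
A prefix code with these lengths CAN exist.

Kraft sum = 0.15234375. Satisfied.


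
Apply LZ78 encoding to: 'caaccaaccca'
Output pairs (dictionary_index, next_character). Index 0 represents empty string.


LZ78 encoding steps:
Dictionary: {0: ''}
Step 1: w='' (idx 0), next='c' -> output (0, 'c'), add 'c' as idx 1
Step 2: w='' (idx 0), next='a' -> output (0, 'a'), add 'a' as idx 2
Step 3: w='a' (idx 2), next='c' -> output (2, 'c'), add 'ac' as idx 3
Step 4: w='c' (idx 1), next='a' -> output (1, 'a'), add 'ca' as idx 4
Step 5: w='ac' (idx 3), next='c' -> output (3, 'c'), add 'acc' as idx 5
Step 6: w='ca' (idx 4), end of input -> output (4, '')


Encoded: [(0, 'c'), (0, 'a'), (2, 'c'), (1, 'a'), (3, 'c'), (4, '')]


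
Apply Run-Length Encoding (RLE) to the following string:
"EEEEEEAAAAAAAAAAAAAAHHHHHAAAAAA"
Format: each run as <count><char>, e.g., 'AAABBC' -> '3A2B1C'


Scanning runs left to right:
  i=0: run of 'E' x 6 -> '6E'
  i=6: run of 'A' x 14 -> '14A'
  i=20: run of 'H' x 5 -> '5H'
  i=25: run of 'A' x 6 -> '6A'

RLE = 6E14A5H6A


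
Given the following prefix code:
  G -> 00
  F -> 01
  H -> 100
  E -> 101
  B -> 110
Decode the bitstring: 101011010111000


Decoding step by step:
Bits 101 -> E
Bits 01 -> F
Bits 101 -> E
Bits 01 -> F
Bits 110 -> B
Bits 00 -> G


Decoded message: EFEFBG


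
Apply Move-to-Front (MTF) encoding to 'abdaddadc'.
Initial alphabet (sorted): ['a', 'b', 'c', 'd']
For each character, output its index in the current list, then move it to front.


MTF encoding:
'a': index 0 in ['a', 'b', 'c', 'd'] -> ['a', 'b', 'c', 'd']
'b': index 1 in ['a', 'b', 'c', 'd'] -> ['b', 'a', 'c', 'd']
'd': index 3 in ['b', 'a', 'c', 'd'] -> ['d', 'b', 'a', 'c']
'a': index 2 in ['d', 'b', 'a', 'c'] -> ['a', 'd', 'b', 'c']
'd': index 1 in ['a', 'd', 'b', 'c'] -> ['d', 'a', 'b', 'c']
'd': index 0 in ['d', 'a', 'b', 'c'] -> ['d', 'a', 'b', 'c']
'a': index 1 in ['d', 'a', 'b', 'c'] -> ['a', 'd', 'b', 'c']
'd': index 1 in ['a', 'd', 'b', 'c'] -> ['d', 'a', 'b', 'c']
'c': index 3 in ['d', 'a', 'b', 'c'] -> ['c', 'd', 'a', 'b']


Output: [0, 1, 3, 2, 1, 0, 1, 1, 3]


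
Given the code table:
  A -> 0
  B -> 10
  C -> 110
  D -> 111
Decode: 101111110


Decoding:
10 -> B
111 -> D
111 -> D
0 -> A


Result: BDDA


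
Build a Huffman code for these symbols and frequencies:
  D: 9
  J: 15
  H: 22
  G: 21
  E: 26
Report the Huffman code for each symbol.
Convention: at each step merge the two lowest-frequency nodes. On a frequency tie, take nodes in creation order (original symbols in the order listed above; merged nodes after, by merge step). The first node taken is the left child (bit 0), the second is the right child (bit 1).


Huffman tree construction:
Step 1: Merge D(9) + J(15) = 24
Step 2: Merge G(21) + H(22) = 43
Step 3: Merge (D+J)(24) + E(26) = 50
Step 4: Merge (G+H)(43) + ((D+J)+E)(50) = 93
Read each symbol's code off the tree from the root (left child = 0, right child = 1).

Codes:
  D: 100 (length 3)
  J: 101 (length 3)
  H: 01 (length 2)
  G: 00 (length 2)
  E: 11 (length 2)
Average code length: 210/93 = 2.2581 bits/symbol


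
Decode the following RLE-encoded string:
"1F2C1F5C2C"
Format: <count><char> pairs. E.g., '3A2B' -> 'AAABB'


Expanding each <count><char> pair:
  1F -> 'F'
  2C -> 'CC'
  1F -> 'F'
  5C -> 'CCCCC'
  2C -> 'CC'

Decoded = FCCFCCCCCCC


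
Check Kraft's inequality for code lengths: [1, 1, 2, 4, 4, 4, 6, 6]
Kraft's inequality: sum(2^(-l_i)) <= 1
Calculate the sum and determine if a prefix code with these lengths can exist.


Sum = 2^(-1) + 2^(-1) + 2^(-2) + 2^(-4) + 2^(-4) + 2^(-4) + 2^(-6) + 2^(-6)
    = 0.5 + 0.5 + 0.25 + 0.0625 + 0.0625 + 0.0625 + 0.015625 + 0.015625
    = 94/64 = 1.46875
Since 1.46875 > 1, Kraft's inequality is NOT satisfied.
A prefix code with these lengths CANNOT exist.

Kraft sum = 1.46875. Not satisfied.


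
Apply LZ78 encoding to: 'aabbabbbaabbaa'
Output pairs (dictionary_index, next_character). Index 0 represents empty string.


LZ78 encoding steps:
Dictionary: {0: ''}
Step 1: w='' (idx 0), next='a' -> output (0, 'a'), add 'a' as idx 1
Step 2: w='a' (idx 1), next='b' -> output (1, 'b'), add 'ab' as idx 2
Step 3: w='' (idx 0), next='b' -> output (0, 'b'), add 'b' as idx 3
Step 4: w='ab' (idx 2), next='b' -> output (2, 'b'), add 'abb' as idx 4
Step 5: w='b' (idx 3), next='a' -> output (3, 'a'), add 'ba' as idx 5
Step 6: w='abb' (idx 4), next='a' -> output (4, 'a'), add 'abba' as idx 6
Step 7: w='a' (idx 1), end of input -> output (1, '')


Encoded: [(0, 'a'), (1, 'b'), (0, 'b'), (2, 'b'), (3, 'a'), (4, 'a'), (1, '')]


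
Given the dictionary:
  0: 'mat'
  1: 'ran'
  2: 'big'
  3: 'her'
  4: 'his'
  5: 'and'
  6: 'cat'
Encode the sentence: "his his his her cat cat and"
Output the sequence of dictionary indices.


Look up each word in the dictionary:
  'his' -> 4
  'his' -> 4
  'his' -> 4
  'her' -> 3
  'cat' -> 6
  'cat' -> 6
  'and' -> 5

Encoded: [4, 4, 4, 3, 6, 6, 5]


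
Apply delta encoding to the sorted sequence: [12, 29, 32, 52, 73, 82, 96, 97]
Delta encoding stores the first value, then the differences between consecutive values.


First value: 12
Deltas:
  29 - 12 = 17
  32 - 29 = 3
  52 - 32 = 20
  73 - 52 = 21
  82 - 73 = 9
  96 - 82 = 14
  97 - 96 = 1


Delta encoded: [12, 17, 3, 20, 21, 9, 14, 1]


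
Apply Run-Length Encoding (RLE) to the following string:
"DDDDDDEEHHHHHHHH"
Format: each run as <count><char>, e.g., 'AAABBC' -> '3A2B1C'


Scanning runs left to right:
  i=0: run of 'D' x 6 -> '6D'
  i=6: run of 'E' x 2 -> '2E'
  i=8: run of 'H' x 8 -> '8H'

RLE = 6D2E8H


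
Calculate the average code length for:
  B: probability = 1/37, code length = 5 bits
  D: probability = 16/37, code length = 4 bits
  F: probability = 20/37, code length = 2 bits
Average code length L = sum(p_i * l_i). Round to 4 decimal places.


Weighted contributions p_i * l_i:
  B: (1/37) * 5 = 5/37
  D: (16/37) * 4 = 64/37
  F: (20/37) * 2 = 40/37
Sum = (5 + 64 + 40)/37 = 109/37

L = 109/37 = 2.9459 bits/symbol


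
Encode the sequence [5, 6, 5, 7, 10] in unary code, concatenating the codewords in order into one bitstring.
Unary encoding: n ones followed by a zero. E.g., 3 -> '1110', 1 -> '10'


Encode each number as n ones followed by a terminating 0:
  5 -> 111110 (6 bits)
  6 -> 1111110 (7 bits)
  5 -> 111110 (6 bits)
  7 -> 11111110 (8 bits)
  10 -> 11111111110 (11 bits)
Total length = 6 + 7 + 6 + 8 + 11 = 38 bits.

Unary([5, 6, 5, 7, 10]) = 11111011111101111101111111011111111110 (38 bits)


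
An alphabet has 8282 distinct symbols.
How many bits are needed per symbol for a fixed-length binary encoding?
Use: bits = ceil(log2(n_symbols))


log2(8282) = 13.0158
Bracket: 2^13 = 8192 < 8282 <= 2^14 = 16384
So ceil(log2(8282)) = 14

bits = ceil(log2(8282)) = ceil(13.0158) = 14 bits


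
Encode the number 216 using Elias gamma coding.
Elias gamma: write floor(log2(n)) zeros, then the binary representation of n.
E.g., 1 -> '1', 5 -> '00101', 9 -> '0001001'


num_bits = floor(log2(216)) + 1 = 8
leading_zeros = num_bits - 1 = 7
binary(216) = 11011000

Elias gamma(216) = '0000000' + '11011000' = 000000011011000 (15 bits)


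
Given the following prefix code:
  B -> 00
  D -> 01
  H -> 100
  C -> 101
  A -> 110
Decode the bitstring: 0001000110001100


Decoding step by step:
Bits 00 -> B
Bits 01 -> D
Bits 00 -> B
Bits 01 -> D
Bits 100 -> H
Bits 01 -> D
Bits 100 -> H


Decoded message: BDBDHDH


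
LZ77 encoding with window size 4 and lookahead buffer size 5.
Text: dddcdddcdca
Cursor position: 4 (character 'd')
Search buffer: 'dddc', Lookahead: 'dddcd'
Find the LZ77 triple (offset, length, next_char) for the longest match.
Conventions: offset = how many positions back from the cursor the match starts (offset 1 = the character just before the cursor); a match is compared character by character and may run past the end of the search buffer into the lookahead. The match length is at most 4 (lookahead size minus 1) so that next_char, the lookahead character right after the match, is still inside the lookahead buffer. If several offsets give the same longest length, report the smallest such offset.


Try each offset into the search buffer:
  offset=1 (pos 3, char 'c'): match length 0
  offset=2 (pos 2, char 'd'): match length 1
  offset=3 (pos 1, char 'd'): match length 2
  offset=4 (pos 0, char 'd'): match length 4
Longest match has length 4 at offset 4.
next_char = character at position 4 + 4 = 8 -> 'd'

Best match: offset=4, length=4 (matching 'dddc' starting at position 0)
LZ77 triple: (4, 4, 'd')


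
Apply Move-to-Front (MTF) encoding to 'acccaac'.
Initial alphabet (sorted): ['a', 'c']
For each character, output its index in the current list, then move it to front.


MTF encoding:
'a': index 0 in ['a', 'c'] -> ['a', 'c']
'c': index 1 in ['a', 'c'] -> ['c', 'a']
'c': index 0 in ['c', 'a'] -> ['c', 'a']
'c': index 0 in ['c', 'a'] -> ['c', 'a']
'a': index 1 in ['c', 'a'] -> ['a', 'c']
'a': index 0 in ['a', 'c'] -> ['a', 'c']
'c': index 1 in ['a', 'c'] -> ['c', 'a']


Output: [0, 1, 0, 0, 1, 0, 1]


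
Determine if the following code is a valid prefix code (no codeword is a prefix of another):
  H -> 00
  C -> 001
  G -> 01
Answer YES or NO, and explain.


Checking each pair (does one codeword prefix another?):
  H='00' vs C='001': prefix -- VIOLATION

NO -- this is NOT a valid prefix code. H (00) is a prefix of C (001).


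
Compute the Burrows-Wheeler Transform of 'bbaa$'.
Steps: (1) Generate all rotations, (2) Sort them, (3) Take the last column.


Rotations (sorted):
  0: $bbaa -> last char: a
  1: a$bba -> last char: a
  2: aa$bb -> last char: b
  3: baa$b -> last char: b
  4: bbaa$ -> last char: $


BWT = aabb$


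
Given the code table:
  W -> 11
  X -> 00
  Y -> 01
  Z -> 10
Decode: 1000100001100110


Decoding:
10 -> Z
00 -> X
10 -> Z
00 -> X
01 -> Y
10 -> Z
01 -> Y
10 -> Z


Result: ZXZXYZYZ


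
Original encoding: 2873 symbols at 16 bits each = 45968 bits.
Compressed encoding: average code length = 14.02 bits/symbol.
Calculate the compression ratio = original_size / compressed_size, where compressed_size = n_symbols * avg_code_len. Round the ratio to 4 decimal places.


original_size = n_symbols * orig_bits = 2873 * 16 = 45968 bits
compressed_size = n_symbols * avg_code_len = 2873 * 14.02 = 40279.46 bits
ratio = original_size / compressed_size = 45968 / 40279.46 = 1.1412

Compression ratio = 1.1412


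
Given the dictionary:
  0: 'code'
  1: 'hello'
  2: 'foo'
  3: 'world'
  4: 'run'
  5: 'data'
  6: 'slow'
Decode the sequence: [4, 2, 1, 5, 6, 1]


Look up each index in the dictionary:
  4 -> 'run'
  2 -> 'foo'
  1 -> 'hello'
  5 -> 'data'
  6 -> 'slow'
  1 -> 'hello'

Decoded: "run foo hello data slow hello"


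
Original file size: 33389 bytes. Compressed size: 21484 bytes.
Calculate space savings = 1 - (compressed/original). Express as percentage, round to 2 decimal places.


ratio = compressed/original = 21484/33389 = 0.643445
savings = 1 - ratio = 1 - 0.643445 = 0.356555
as a percentage: 0.356555 * 100 = 35.66%

Space savings = 1 - 21484/33389 = 35.66%


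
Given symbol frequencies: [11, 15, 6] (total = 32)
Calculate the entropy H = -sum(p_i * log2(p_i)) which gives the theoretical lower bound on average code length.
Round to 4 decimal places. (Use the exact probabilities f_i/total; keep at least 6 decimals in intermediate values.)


Per-symbol terms -p_i * log2(p_i) with p_i = f_i/32:
  p = 11/32 = 0.343750: log2(p) = -1.540568, -p*log2(p) = 0.529570
  p = 15/32 = 0.468750: log2(p) = -1.093109, -p*log2(p) = 0.512395
  p = 6/32 = 0.187500: log2(p) = -2.415037, -p*log2(p) = 0.452820
H = 0.529570 + 0.512395 + 0.452820 = 1.494785

H = 1.4948 bits/symbol


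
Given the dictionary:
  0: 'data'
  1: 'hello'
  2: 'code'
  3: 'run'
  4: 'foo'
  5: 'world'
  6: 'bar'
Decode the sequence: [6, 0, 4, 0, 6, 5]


Look up each index in the dictionary:
  6 -> 'bar'
  0 -> 'data'
  4 -> 'foo'
  0 -> 'data'
  6 -> 'bar'
  5 -> 'world'

Decoded: "bar data foo data bar world"


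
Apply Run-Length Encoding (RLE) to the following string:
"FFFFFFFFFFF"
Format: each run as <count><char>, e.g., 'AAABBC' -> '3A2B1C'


Scanning runs left to right:
  i=0: run of 'F' x 11 -> '11F'

RLE = 11F


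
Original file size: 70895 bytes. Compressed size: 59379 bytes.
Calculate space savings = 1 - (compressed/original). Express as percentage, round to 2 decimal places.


ratio = compressed/original = 59379/70895 = 0.837563
savings = 1 - ratio = 1 - 0.837563 = 0.162437
as a percentage: 0.162437 * 100 = 16.24%

Space savings = 1 - 59379/70895 = 16.24%


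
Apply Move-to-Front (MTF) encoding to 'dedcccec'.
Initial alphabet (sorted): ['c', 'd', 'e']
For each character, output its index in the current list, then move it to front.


MTF encoding:
'd': index 1 in ['c', 'd', 'e'] -> ['d', 'c', 'e']
'e': index 2 in ['d', 'c', 'e'] -> ['e', 'd', 'c']
'd': index 1 in ['e', 'd', 'c'] -> ['d', 'e', 'c']
'c': index 2 in ['d', 'e', 'c'] -> ['c', 'd', 'e']
'c': index 0 in ['c', 'd', 'e'] -> ['c', 'd', 'e']
'c': index 0 in ['c', 'd', 'e'] -> ['c', 'd', 'e']
'e': index 2 in ['c', 'd', 'e'] -> ['e', 'c', 'd']
'c': index 1 in ['e', 'c', 'd'] -> ['c', 'e', 'd']


Output: [1, 2, 1, 2, 0, 0, 2, 1]


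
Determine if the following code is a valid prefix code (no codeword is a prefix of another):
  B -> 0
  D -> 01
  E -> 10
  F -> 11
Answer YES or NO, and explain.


Checking each pair (does one codeword prefix another?):
  B='0' vs D='01': prefix -- VIOLATION

NO -- this is NOT a valid prefix code. B (0) is a prefix of D (01).


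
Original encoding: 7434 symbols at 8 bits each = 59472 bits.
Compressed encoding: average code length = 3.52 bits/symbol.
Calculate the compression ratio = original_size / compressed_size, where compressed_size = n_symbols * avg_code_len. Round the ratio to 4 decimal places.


original_size = n_symbols * orig_bits = 7434 * 8 = 59472 bits
compressed_size = n_symbols * avg_code_len = 7434 * 3.52 = 26167.68 bits
ratio = original_size / compressed_size = 59472 / 26167.68 = 2.2727

Compression ratio = 2.2727


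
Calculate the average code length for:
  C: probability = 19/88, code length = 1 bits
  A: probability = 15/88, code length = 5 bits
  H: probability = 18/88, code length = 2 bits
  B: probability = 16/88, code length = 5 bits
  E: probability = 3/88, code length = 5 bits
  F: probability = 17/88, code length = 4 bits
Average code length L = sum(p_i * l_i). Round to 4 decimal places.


Weighted contributions p_i * l_i:
  C: (19/88) * 1 = 19/88
  A: (15/88) * 5 = 75/88
  H: (18/88) * 2 = 36/88
  B: (16/88) * 5 = 80/88
  E: (3/88) * 5 = 15/88
  F: (17/88) * 4 = 68/88
Sum = (19 + 75 + 36 + 80 + 15 + 68)/88 = 293/88

L = 293/88 = 3.3295 bits/symbol


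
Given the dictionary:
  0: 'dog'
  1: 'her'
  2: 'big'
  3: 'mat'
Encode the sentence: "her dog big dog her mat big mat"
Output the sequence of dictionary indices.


Look up each word in the dictionary:
  'her' -> 1
  'dog' -> 0
  'big' -> 2
  'dog' -> 0
  'her' -> 1
  'mat' -> 3
  'big' -> 2
  'mat' -> 3

Encoded: [1, 0, 2, 0, 1, 3, 2, 3]


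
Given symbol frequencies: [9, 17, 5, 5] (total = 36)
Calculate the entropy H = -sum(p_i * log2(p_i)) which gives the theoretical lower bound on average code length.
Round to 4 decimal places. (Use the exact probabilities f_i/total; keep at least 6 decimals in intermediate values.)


Per-symbol terms -p_i * log2(p_i) with p_i = f_i/36:
  p = 9/36 = 0.250000: log2(p) = -2.000000, -p*log2(p) = 0.500000
  p = 17/36 = 0.472222: log2(p) = -1.082462, -p*log2(p) = 0.511163
  p = 5/36 = 0.138889: log2(p) = -2.847997, -p*log2(p) = 0.395555
  p = 5/36 = 0.138889: log2(p) = -2.847997, -p*log2(p) = 0.395555
H = 0.500000 + 0.511163 + 0.395555 + 0.395555 = 1.802273

H = 1.8023 bits/symbol


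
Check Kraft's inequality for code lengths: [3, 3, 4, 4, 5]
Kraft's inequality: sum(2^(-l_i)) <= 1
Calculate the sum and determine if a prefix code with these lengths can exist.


Sum = 2^(-3) + 2^(-3) + 2^(-4) + 2^(-4) + 2^(-5)
    = 0.125 + 0.125 + 0.0625 + 0.0625 + 0.03125
    = 13/32 = 0.40625
Since 0.40625 <= 1, Kraft's inequality IS satisfied.
A prefix code with these lengths CAN exist.

Kraft sum = 0.40625. Satisfied.


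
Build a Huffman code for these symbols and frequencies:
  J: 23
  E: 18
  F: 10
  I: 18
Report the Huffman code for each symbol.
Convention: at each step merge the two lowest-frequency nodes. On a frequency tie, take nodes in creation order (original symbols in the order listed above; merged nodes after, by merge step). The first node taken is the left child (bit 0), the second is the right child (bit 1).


Huffman tree construction:
Step 1: Merge F(10) + E(18) = 28
Step 2: Merge I(18) + J(23) = 41
Step 3: Merge (F+E)(28) + (I+J)(41) = 69
Read each symbol's code off the tree from the root (left child = 0, right child = 1).

Codes:
  J: 11 (length 2)
  E: 01 (length 2)
  F: 00 (length 2)
  I: 10 (length 2)
Average code length: 138/69 = 2.0000 bits/symbol


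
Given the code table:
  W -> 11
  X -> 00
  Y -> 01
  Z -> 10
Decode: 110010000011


Decoding:
11 -> W
00 -> X
10 -> Z
00 -> X
00 -> X
11 -> W


Result: WXZXXW


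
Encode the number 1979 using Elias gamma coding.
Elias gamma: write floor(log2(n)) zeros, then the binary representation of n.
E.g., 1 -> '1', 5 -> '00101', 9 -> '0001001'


num_bits = floor(log2(1979)) + 1 = 11
leading_zeros = num_bits - 1 = 10
binary(1979) = 11110111011

Elias gamma(1979) = '0000000000' + '11110111011' = 000000000011110111011 (21 bits)


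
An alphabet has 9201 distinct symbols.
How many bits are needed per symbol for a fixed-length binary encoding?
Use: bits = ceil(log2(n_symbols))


log2(9201) = 13.1676
Bracket: 2^13 = 8192 < 9201 <= 2^14 = 16384
So ceil(log2(9201)) = 14

bits = ceil(log2(9201)) = ceil(13.1676) = 14 bits


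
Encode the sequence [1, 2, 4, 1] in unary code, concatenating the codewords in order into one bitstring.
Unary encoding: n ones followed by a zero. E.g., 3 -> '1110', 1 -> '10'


Encode each number as n ones followed by a terminating 0:
  1 -> 10 (2 bits)
  2 -> 110 (3 bits)
  4 -> 11110 (5 bits)
  1 -> 10 (2 bits)
Total length = 2 + 3 + 5 + 2 = 12 bits.

Unary([1, 2, 4, 1]) = 101101111010 (12 bits)


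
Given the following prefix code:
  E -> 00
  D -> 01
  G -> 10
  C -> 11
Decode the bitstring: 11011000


Decoding step by step:
Bits 11 -> C
Bits 01 -> D
Bits 10 -> G
Bits 00 -> E


Decoded message: CDGE


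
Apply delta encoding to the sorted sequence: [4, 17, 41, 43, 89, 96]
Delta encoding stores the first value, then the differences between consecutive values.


First value: 4
Deltas:
  17 - 4 = 13
  41 - 17 = 24
  43 - 41 = 2
  89 - 43 = 46
  96 - 89 = 7


Delta encoded: [4, 13, 24, 2, 46, 7]


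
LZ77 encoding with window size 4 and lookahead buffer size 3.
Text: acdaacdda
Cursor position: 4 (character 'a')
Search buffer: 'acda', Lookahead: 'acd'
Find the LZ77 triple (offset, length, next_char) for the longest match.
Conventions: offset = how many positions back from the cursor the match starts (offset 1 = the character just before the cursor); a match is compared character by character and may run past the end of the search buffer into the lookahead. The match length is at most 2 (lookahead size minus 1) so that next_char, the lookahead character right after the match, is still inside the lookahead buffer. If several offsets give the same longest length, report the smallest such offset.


Try each offset into the search buffer:
  offset=1 (pos 3, char 'a'): match length 1
  offset=2 (pos 2, char 'd'): match length 0
  offset=3 (pos 1, char 'c'): match length 0
  offset=4 (pos 0, char 'a'): match length 2
Longest match has length 2 at offset 4.
next_char = character at position 4 + 2 = 6 -> 'd'

Best match: offset=4, length=2 (matching 'ac' starting at position 0)
LZ77 triple: (4, 2, 'd')


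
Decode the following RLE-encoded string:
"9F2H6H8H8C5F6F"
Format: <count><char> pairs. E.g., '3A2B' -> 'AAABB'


Expanding each <count><char> pair:
  9F -> 'FFFFFFFFF'
  2H -> 'HH'
  6H -> 'HHHHHH'
  8H -> 'HHHHHHHH'
  8C -> 'CCCCCCCC'
  5F -> 'FFFFF'
  6F -> 'FFFFFF'

Decoded = FFFFFFFFFHHHHHHHHHHHHHHHHCCCCCCCCFFFFFFFFFFF


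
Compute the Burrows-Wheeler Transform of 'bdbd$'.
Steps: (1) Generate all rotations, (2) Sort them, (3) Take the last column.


Rotations (sorted):
  0: $bdbd -> last char: d
  1: bd$bd -> last char: d
  2: bdbd$ -> last char: $
  3: d$bdb -> last char: b
  4: dbd$b -> last char: b


BWT = dd$bb


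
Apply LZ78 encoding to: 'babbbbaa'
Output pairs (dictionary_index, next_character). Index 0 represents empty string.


LZ78 encoding steps:
Dictionary: {0: ''}
Step 1: w='' (idx 0), next='b' -> output (0, 'b'), add 'b' as idx 1
Step 2: w='' (idx 0), next='a' -> output (0, 'a'), add 'a' as idx 2
Step 3: w='b' (idx 1), next='b' -> output (1, 'b'), add 'bb' as idx 3
Step 4: w='bb' (idx 3), next='a' -> output (3, 'a'), add 'bba' as idx 4
Step 5: w='a' (idx 2), end of input -> output (2, '')


Encoded: [(0, 'b'), (0, 'a'), (1, 'b'), (3, 'a'), (2, '')]


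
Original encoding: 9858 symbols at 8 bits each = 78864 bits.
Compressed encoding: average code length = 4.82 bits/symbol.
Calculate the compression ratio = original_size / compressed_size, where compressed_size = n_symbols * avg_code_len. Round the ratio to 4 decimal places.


original_size = n_symbols * orig_bits = 9858 * 8 = 78864 bits
compressed_size = n_symbols * avg_code_len = 9858 * 4.82 = 47515.56 bits
ratio = original_size / compressed_size = 78864 / 47515.56 = 1.6598

Compression ratio = 1.6598


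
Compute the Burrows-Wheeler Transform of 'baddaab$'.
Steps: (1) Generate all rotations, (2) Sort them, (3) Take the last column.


Rotations (sorted):
  0: $baddaab -> last char: b
  1: aab$badd -> last char: d
  2: ab$badda -> last char: a
  3: addaab$b -> last char: b
  4: b$baddaa -> last char: a
  5: baddaab$ -> last char: $
  6: daab$bad -> last char: d
  7: ddaab$ba -> last char: a


BWT = bdaba$da


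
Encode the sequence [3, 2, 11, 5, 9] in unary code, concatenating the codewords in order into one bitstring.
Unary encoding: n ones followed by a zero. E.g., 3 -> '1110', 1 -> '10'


Encode each number as n ones followed by a terminating 0:
  3 -> 1110 (4 bits)
  2 -> 110 (3 bits)
  11 -> 111111111110 (12 bits)
  5 -> 111110 (6 bits)
  9 -> 1111111110 (10 bits)
Total length = 4 + 3 + 12 + 6 + 10 = 35 bits.

Unary([3, 2, 11, 5, 9]) = 11101101111111111101111101111111110 (35 bits)


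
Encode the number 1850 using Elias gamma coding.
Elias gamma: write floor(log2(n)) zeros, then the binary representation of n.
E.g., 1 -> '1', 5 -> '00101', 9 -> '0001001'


num_bits = floor(log2(1850)) + 1 = 11
leading_zeros = num_bits - 1 = 10
binary(1850) = 11100111010

Elias gamma(1850) = '0000000000' + '11100111010' = 000000000011100111010 (21 bits)


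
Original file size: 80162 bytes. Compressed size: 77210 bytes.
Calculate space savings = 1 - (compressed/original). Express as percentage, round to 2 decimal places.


ratio = compressed/original = 77210/80162 = 0.963175
savings = 1 - ratio = 1 - 0.963175 = 0.036825
as a percentage: 0.036825 * 100 = 3.68%

Space savings = 1 - 77210/80162 = 3.68%


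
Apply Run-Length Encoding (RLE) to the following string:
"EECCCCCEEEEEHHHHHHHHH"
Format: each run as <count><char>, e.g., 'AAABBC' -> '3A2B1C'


Scanning runs left to right:
  i=0: run of 'E' x 2 -> '2E'
  i=2: run of 'C' x 5 -> '5C'
  i=7: run of 'E' x 5 -> '5E'
  i=12: run of 'H' x 9 -> '9H'

RLE = 2E5C5E9H


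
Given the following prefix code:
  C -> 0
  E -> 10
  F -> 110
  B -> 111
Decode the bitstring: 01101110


Decoding step by step:
Bits 0 -> C
Bits 110 -> F
Bits 111 -> B
Bits 0 -> C


Decoded message: CFBC


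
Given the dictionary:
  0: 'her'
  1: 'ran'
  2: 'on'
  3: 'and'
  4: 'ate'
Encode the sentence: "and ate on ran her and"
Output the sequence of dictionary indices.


Look up each word in the dictionary:
  'and' -> 3
  'ate' -> 4
  'on' -> 2
  'ran' -> 1
  'her' -> 0
  'and' -> 3

Encoded: [3, 4, 2, 1, 0, 3]


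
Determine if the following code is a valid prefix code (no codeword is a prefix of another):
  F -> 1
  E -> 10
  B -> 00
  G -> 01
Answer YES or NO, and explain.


Checking each pair (does one codeword prefix another?):
  F='1' vs E='10': prefix -- VIOLATION

NO -- this is NOT a valid prefix code. F (1) is a prefix of E (10).


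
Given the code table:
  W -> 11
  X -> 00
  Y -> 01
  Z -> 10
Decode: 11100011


Decoding:
11 -> W
10 -> Z
00 -> X
11 -> W


Result: WZXW


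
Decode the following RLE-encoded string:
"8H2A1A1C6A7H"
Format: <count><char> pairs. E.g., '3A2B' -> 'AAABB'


Expanding each <count><char> pair:
  8H -> 'HHHHHHHH'
  2A -> 'AA'
  1A -> 'A'
  1C -> 'C'
  6A -> 'AAAAAA'
  7H -> 'HHHHHHH'

Decoded = HHHHHHHHAAACAAAAAAHHHHHHH


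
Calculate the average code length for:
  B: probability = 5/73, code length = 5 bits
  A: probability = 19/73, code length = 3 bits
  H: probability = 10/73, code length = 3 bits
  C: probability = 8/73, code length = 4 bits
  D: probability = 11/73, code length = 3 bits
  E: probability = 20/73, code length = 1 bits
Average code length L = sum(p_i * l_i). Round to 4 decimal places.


Weighted contributions p_i * l_i:
  B: (5/73) * 5 = 25/73
  A: (19/73) * 3 = 57/73
  H: (10/73) * 3 = 30/73
  C: (8/73) * 4 = 32/73
  D: (11/73) * 3 = 33/73
  E: (20/73) * 1 = 20/73
Sum = (25 + 57 + 30 + 32 + 33 + 20)/73 = 197/73

L = 197/73 = 2.6986 bits/symbol


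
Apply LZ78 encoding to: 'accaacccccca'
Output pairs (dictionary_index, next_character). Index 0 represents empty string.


LZ78 encoding steps:
Dictionary: {0: ''}
Step 1: w='' (idx 0), next='a' -> output (0, 'a'), add 'a' as idx 1
Step 2: w='' (idx 0), next='c' -> output (0, 'c'), add 'c' as idx 2
Step 3: w='c' (idx 2), next='a' -> output (2, 'a'), add 'ca' as idx 3
Step 4: w='a' (idx 1), next='c' -> output (1, 'c'), add 'ac' as idx 4
Step 5: w='c' (idx 2), next='c' -> output (2, 'c'), add 'cc' as idx 5
Step 6: w='cc' (idx 5), next='c' -> output (5, 'c'), add 'ccc' as idx 6
Step 7: w='a' (idx 1), end of input -> output (1, '')


Encoded: [(0, 'a'), (0, 'c'), (2, 'a'), (1, 'c'), (2, 'c'), (5, 'c'), (1, '')]


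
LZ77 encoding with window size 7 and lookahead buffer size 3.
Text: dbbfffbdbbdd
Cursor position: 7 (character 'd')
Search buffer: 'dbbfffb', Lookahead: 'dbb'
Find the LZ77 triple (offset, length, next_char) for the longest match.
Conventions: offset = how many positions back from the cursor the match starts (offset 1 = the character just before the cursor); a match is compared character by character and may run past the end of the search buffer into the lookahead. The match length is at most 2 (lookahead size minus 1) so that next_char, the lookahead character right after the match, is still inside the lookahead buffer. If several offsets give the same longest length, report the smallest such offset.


Try each offset into the search buffer:
  offset=1 (pos 6, char 'b'): match length 0
  offset=2 (pos 5, char 'f'): match length 0
  offset=3 (pos 4, char 'f'): match length 0
  offset=4 (pos 3, char 'f'): match length 0
  offset=5 (pos 2, char 'b'): match length 0
  offset=6 (pos 1, char 'b'): match length 0
  offset=7 (pos 0, char 'd'): match length 2
Longest match has length 2 at offset 7.
next_char = character at position 7 + 2 = 9 -> 'b'

Best match: offset=7, length=2 (matching 'db' starting at position 0)
LZ77 triple: (7, 2, 'b')


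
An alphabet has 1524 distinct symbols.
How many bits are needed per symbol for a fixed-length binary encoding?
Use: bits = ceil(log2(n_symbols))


log2(1524) = 10.5736
Bracket: 2^10 = 1024 < 1524 <= 2^11 = 2048
So ceil(log2(1524)) = 11

bits = ceil(log2(1524)) = ceil(10.5736) = 11 bits


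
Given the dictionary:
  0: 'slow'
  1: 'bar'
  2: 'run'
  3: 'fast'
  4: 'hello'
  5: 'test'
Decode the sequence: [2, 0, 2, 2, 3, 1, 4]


Look up each index in the dictionary:
  2 -> 'run'
  0 -> 'slow'
  2 -> 'run'
  2 -> 'run'
  3 -> 'fast'
  1 -> 'bar'
  4 -> 'hello'

Decoded: "run slow run run fast bar hello"


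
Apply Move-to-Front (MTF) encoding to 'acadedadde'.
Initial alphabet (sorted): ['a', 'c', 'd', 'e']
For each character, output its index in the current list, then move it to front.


MTF encoding:
'a': index 0 in ['a', 'c', 'd', 'e'] -> ['a', 'c', 'd', 'e']
'c': index 1 in ['a', 'c', 'd', 'e'] -> ['c', 'a', 'd', 'e']
'a': index 1 in ['c', 'a', 'd', 'e'] -> ['a', 'c', 'd', 'e']
'd': index 2 in ['a', 'c', 'd', 'e'] -> ['d', 'a', 'c', 'e']
'e': index 3 in ['d', 'a', 'c', 'e'] -> ['e', 'd', 'a', 'c']
'd': index 1 in ['e', 'd', 'a', 'c'] -> ['d', 'e', 'a', 'c']
'a': index 2 in ['d', 'e', 'a', 'c'] -> ['a', 'd', 'e', 'c']
'd': index 1 in ['a', 'd', 'e', 'c'] -> ['d', 'a', 'e', 'c']
'd': index 0 in ['d', 'a', 'e', 'c'] -> ['d', 'a', 'e', 'c']
'e': index 2 in ['d', 'a', 'e', 'c'] -> ['e', 'd', 'a', 'c']


Output: [0, 1, 1, 2, 3, 1, 2, 1, 0, 2]


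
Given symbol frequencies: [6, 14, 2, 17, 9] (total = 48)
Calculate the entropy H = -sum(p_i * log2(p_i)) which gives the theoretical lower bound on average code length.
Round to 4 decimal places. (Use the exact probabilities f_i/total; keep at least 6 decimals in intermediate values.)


Per-symbol terms -p_i * log2(p_i) with p_i = f_i/48:
  p = 6/48 = 0.125000: log2(p) = -3.000000, -p*log2(p) = 0.375000
  p = 14/48 = 0.291667: log2(p) = -1.777608, -p*log2(p) = 0.518469
  p = 2/48 = 0.041667: log2(p) = -4.584963, -p*log2(p) = 0.191040
  p = 17/48 = 0.354167: log2(p) = -1.497500, -p*log2(p) = 0.530364
  p = 9/48 = 0.187500: log2(p) = -2.415037, -p*log2(p) = 0.452820
H = 0.375000 + 0.518469 + 0.191040 + 0.530364 + 0.452820 = 2.067693

H = 2.0677 bits/symbol


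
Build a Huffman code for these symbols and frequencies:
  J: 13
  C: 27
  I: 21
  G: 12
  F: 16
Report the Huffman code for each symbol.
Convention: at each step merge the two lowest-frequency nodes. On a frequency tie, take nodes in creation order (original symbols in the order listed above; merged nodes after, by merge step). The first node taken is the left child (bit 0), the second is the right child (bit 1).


Huffman tree construction:
Step 1: Merge G(12) + J(13) = 25
Step 2: Merge F(16) + I(21) = 37
Step 3: Merge (G+J)(25) + C(27) = 52
Step 4: Merge (F+I)(37) + ((G+J)+C)(52) = 89
Read each symbol's code off the tree from the root (left child = 0, right child = 1).

Codes:
  J: 101 (length 3)
  C: 11 (length 2)
  I: 01 (length 2)
  G: 100 (length 3)
  F: 00 (length 2)
Average code length: 203/89 = 2.2809 bits/symbol


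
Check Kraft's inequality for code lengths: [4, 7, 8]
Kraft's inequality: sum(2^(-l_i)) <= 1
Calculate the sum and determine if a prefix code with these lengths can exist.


Sum = 2^(-4) + 2^(-7) + 2^(-8)
    = 0.0625 + 0.0078125 + 0.00390625
    = 19/256 = 0.07421875
Since 0.07421875 <= 1, Kraft's inequality IS satisfied.
A prefix code with these lengths CAN exist.

Kraft sum = 0.07421875. Satisfied.


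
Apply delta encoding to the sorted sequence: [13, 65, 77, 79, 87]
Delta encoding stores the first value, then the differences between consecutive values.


First value: 13
Deltas:
  65 - 13 = 52
  77 - 65 = 12
  79 - 77 = 2
  87 - 79 = 8


Delta encoded: [13, 52, 12, 2, 8]


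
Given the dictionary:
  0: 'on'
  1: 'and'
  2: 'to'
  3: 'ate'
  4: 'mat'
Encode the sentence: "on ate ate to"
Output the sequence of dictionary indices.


Look up each word in the dictionary:
  'on' -> 0
  'ate' -> 3
  'ate' -> 3
  'to' -> 2

Encoded: [0, 3, 3, 2]


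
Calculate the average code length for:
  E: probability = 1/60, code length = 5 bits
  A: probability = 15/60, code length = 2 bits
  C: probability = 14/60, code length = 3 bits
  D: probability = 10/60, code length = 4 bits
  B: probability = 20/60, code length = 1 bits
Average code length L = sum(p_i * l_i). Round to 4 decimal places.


Weighted contributions p_i * l_i:
  E: (1/60) * 5 = 5/60
  A: (15/60) * 2 = 30/60
  C: (14/60) * 3 = 42/60
  D: (10/60) * 4 = 40/60
  B: (20/60) * 1 = 20/60
Sum = (5 + 30 + 42 + 40 + 20)/60 = 137/60

L = 137/60 = 2.2833 bits/symbol


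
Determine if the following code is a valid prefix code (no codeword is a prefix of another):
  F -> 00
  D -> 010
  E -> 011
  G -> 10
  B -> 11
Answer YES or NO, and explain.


Checking each pair (does one codeword prefix another?):
  F='00' vs D='010': no prefix
  F='00' vs E='011': no prefix
  F='00' vs G='10': no prefix
  F='00' vs B='11': no prefix
  D='010' vs F='00': no prefix
  D='010' vs E='011': no prefix
  D='010' vs G='10': no prefix
  D='010' vs B='11': no prefix
  E='011' vs F='00': no prefix
  E='011' vs D='010': no prefix
  E='011' vs G='10': no prefix
  E='011' vs B='11': no prefix
  G='10' vs F='00': no prefix
  G='10' vs D='010': no prefix
  G='10' vs E='011': no prefix
  G='10' vs B='11': no prefix
  B='11' vs F='00': no prefix
  B='11' vs D='010': no prefix
  B='11' vs E='011': no prefix
  B='11' vs G='10': no prefix
No violation found over all pairs.

YES -- this is a valid prefix code. No codeword is a prefix of any other codeword.


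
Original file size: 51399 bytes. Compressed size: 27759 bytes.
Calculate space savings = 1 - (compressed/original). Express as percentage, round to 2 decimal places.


ratio = compressed/original = 27759/51399 = 0.540069
savings = 1 - ratio = 1 - 0.540069 = 0.459931
as a percentage: 0.459931 * 100 = 45.99%

Space savings = 1 - 27759/51399 = 45.99%


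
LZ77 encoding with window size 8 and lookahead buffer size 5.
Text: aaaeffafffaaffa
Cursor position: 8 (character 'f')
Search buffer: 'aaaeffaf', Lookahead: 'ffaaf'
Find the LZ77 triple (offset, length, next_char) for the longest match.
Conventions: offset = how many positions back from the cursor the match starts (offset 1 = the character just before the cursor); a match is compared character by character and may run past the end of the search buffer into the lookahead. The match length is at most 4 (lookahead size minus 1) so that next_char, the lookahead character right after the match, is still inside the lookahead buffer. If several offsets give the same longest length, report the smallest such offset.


Try each offset into the search buffer:
  offset=1 (pos 7, char 'f'): match length 2
  offset=2 (pos 6, char 'a'): match length 0
  offset=3 (pos 5, char 'f'): match length 1
  offset=4 (pos 4, char 'f'): match length 3
  offset=5 (pos 3, char 'e'): match length 0
  offset=6 (pos 2, char 'a'): match length 0
  offset=7 (pos 1, char 'a'): match length 0
  offset=8 (pos 0, char 'a'): match length 0
Longest match has length 3 at offset 4.
next_char = character at position 8 + 3 = 11 -> 'a'

Best match: offset=4, length=3 (matching 'ffa' starting at position 4)
LZ77 triple: (4, 3, 'a')


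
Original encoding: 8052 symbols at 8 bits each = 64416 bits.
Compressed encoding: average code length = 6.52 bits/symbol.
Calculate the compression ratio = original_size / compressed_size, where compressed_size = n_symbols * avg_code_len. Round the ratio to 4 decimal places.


original_size = n_symbols * orig_bits = 8052 * 8 = 64416 bits
compressed_size = n_symbols * avg_code_len = 8052 * 6.52 = 52499.04 bits
ratio = original_size / compressed_size = 64416 / 52499.04 = 1.227

Compression ratio = 1.227


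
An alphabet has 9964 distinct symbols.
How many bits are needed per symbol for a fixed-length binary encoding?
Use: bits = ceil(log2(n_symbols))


log2(9964) = 13.2825
Bracket: 2^13 = 8192 < 9964 <= 2^14 = 16384
So ceil(log2(9964)) = 14

bits = ceil(log2(9964)) = ceil(13.2825) = 14 bits


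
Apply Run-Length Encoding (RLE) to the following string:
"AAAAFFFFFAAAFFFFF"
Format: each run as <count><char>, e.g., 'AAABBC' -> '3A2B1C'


Scanning runs left to right:
  i=0: run of 'A' x 4 -> '4A'
  i=4: run of 'F' x 5 -> '5F'
  i=9: run of 'A' x 3 -> '3A'
  i=12: run of 'F' x 5 -> '5F'

RLE = 4A5F3A5F


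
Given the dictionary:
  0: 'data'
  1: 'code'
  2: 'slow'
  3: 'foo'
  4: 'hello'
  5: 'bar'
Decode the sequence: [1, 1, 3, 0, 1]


Look up each index in the dictionary:
  1 -> 'code'
  1 -> 'code'
  3 -> 'foo'
  0 -> 'data'
  1 -> 'code'

Decoded: "code code foo data code"


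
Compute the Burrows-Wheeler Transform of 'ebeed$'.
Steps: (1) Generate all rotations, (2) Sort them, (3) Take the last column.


Rotations (sorted):
  0: $ebeed -> last char: d
  1: beed$e -> last char: e
  2: d$ebee -> last char: e
  3: ebeed$ -> last char: $
  4: ed$ebe -> last char: e
  5: eed$eb -> last char: b


BWT = dee$eb


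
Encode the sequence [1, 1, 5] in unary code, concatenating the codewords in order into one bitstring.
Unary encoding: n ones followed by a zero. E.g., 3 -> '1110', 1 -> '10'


Encode each number as n ones followed by a terminating 0:
  1 -> 10 (2 bits)
  1 -> 10 (2 bits)
  5 -> 111110 (6 bits)
Total length = 2 + 2 + 6 = 10 bits.

Unary([1, 1, 5]) = 1010111110 (10 bits)
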